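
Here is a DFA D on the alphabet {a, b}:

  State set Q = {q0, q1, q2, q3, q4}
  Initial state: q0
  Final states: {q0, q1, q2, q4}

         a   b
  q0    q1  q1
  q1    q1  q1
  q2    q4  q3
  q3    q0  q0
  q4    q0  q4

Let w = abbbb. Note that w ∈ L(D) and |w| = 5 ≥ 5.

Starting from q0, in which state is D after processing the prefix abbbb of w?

q1

State sequence: q0 -a-> q1 -b-> q1 -b-> q1 -b-> q1 -b-> q1

After reading 5 characters, D is in state q1.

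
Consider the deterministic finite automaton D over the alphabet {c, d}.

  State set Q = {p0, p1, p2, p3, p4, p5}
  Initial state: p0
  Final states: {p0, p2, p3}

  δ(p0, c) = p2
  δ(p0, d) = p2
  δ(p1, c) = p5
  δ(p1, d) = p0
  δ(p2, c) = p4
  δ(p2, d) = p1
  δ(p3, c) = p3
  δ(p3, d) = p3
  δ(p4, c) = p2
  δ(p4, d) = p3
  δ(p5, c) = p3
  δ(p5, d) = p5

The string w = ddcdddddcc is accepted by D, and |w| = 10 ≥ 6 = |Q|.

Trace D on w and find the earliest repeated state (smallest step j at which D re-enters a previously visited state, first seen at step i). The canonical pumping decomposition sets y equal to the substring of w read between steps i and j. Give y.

d

State sequence: p0 -d-> p2 -d-> p1 -c-> p5 -d-> p5 -d-> p5 -d-> p5 -d-> p5 -d-> p5 -c-> p3 -c-> p3
First repeat at step 4: p5 was already visited.

So i = 3, j = 4, giving x = w[0:3] = ddc, y = w[3:4] = d, z = w[4:10] = ddddcc.
Check: |xy| = 4 ≤ 6 and |y| = 1 ≥ 1. Reading y takes D from p5 back to p5, so every xyⁱz is accepted.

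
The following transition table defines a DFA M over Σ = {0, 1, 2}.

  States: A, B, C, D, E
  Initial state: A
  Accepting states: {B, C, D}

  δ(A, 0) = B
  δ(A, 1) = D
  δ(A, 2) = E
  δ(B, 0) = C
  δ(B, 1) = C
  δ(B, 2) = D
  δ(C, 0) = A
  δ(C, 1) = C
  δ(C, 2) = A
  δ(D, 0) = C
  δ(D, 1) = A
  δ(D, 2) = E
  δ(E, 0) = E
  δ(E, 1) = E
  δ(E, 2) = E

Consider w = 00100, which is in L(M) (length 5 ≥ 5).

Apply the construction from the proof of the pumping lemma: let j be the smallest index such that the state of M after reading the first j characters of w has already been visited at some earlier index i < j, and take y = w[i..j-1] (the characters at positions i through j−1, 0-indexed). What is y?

1

State sequence: A -0-> B -0-> C -1-> C -0-> A -0-> B
First repeat at step 3: C was already visited.

So i = 2, j = 3, giving x = w[0:2] = 00, y = w[2:3] = 1, z = w[3:5] = 00.
Check: |xy| = 3 ≤ 5 and |y| = 1 ≥ 1. Reading y takes M from C back to C, so every xyⁱz is accepted.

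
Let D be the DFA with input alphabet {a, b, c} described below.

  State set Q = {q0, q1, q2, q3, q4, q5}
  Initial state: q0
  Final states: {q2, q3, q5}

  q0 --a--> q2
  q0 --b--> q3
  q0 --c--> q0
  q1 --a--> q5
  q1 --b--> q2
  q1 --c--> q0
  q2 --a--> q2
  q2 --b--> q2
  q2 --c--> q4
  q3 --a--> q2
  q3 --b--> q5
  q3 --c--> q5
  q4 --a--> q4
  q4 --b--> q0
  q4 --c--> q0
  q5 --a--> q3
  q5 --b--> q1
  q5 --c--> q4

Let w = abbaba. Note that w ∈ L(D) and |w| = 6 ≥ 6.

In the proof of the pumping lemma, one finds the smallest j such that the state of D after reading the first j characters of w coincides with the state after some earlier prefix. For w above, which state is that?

Run of D on w = a b b a b a:
  step 0: q0  (start)
  step 1: q2  (read a: q0→q2)
  step 2: q2  (read b: q2→q2)   ← first repeat (q2 seen earlier)
  step 3: q2  (read b: q2→q2)
  step 4: q2  (read a: q2→q2)
  step 5: q2  (read b: q2→q2)
  step 6: q2  (read a: q2→q2)

The earliest repeat is at step j = 2: D is in q2, which it already visited at step i = 1.
The DFA has 6 states, so the proof of the pumping lemma guarantees a repeated state among the first 6+1 visited; the segment between the two visits is the pumpable y.

q2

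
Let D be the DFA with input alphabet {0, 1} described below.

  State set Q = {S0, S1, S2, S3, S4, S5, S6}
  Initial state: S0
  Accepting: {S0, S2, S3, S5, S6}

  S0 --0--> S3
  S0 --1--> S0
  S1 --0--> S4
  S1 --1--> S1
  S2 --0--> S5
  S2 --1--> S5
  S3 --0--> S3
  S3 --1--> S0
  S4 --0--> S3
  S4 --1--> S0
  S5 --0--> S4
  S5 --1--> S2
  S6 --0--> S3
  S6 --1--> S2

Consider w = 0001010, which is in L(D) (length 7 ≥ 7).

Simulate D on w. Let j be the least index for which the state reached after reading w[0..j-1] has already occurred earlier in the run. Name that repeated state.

State sequence: S0 -0-> S3 -0-> S3 -0-> S3 -1-> S0 -0-> S3 -1-> S0 -0-> S3
First repeat at step 2: S3 was already visited.

The earliest repeat is at step j = 2: D is in S3, which it already visited at step i = 1.

S3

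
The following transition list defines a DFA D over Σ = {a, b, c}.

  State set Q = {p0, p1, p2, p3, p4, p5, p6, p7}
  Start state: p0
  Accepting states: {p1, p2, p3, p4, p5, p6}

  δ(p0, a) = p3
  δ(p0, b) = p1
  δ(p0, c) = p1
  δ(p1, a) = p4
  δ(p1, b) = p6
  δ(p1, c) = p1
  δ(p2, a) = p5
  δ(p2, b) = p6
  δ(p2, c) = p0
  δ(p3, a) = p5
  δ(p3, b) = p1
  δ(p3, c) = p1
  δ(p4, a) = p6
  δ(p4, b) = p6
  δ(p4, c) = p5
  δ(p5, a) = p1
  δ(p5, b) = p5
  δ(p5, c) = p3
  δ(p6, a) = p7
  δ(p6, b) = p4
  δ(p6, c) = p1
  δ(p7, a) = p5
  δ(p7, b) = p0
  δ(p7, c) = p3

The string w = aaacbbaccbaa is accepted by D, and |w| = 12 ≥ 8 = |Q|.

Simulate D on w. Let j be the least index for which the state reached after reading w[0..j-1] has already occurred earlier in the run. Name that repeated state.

p1

State sequence: p0 -a-> p3 -a-> p5 -a-> p1 -c-> p1 -b-> p6 -b-> p4 -a-> p6 -c-> p1 -c-> p1 -b-> p6 -a-> p7 -a-> p5
First repeat at step 4: p1 was already visited.

The earliest repeat is at step j = 4: D is in p1, which it already visited at step i = 3.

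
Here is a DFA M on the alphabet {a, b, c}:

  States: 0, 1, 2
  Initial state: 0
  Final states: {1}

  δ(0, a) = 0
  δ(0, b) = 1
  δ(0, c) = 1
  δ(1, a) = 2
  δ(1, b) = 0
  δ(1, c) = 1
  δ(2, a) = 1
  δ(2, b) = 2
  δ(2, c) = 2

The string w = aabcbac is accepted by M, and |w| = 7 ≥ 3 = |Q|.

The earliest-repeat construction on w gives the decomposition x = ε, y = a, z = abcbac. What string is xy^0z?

abcbac

xy⁰z = xz = ε·abcbac = abcbac.
Reading y = a takes M from 0 back to 0, so after x the machine is still in 0, and z then leads to the accepting state 1. Hence abcbac ∈ L(M).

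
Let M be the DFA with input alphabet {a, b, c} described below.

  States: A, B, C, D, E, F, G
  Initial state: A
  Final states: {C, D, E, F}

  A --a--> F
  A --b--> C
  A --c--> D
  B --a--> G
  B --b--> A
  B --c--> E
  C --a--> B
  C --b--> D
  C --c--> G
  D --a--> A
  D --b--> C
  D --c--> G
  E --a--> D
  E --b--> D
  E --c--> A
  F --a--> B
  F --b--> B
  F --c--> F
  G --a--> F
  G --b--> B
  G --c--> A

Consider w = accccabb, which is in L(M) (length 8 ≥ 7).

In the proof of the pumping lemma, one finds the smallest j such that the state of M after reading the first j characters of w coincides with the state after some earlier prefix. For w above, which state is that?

Run of M on w = a c c c c a b b:
  step 0: A  (start)
  step 1: F  (read a: A→F)
  step 2: F  (read c: F→F)   ← first repeat (F seen earlier)
  step 3: F  (read c: F→F)
  step 4: F  (read c: F→F)
  step 5: F  (read c: F→F)
  step 6: B  (read a: F→B)
  step 7: A  (read b: B→A)
  step 8: C  (read b: A→C)

The earliest repeat is at step j = 2: M is in F, which it already visited at step i = 1.
The DFA has 7 states, so the proof of the pumping lemma guarantees a repeated state among the first 7+1 visited; the segment between the two visits is the pumpable y.

F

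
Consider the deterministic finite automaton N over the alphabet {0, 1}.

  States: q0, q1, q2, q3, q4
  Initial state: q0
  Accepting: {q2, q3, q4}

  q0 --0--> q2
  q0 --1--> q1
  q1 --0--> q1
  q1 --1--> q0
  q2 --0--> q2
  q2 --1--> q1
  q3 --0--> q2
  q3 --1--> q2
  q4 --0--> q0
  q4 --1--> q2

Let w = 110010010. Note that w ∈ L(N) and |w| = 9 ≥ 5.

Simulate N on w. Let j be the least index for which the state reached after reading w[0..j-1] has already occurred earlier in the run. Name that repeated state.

State sequence: q0 -1-> q1 -1-> q0 -0-> q2 -0-> q2 -1-> q1 -0-> q1 -0-> q1 -1-> q0 -0-> q2
First repeat at step 2: q0 was already visited.

The earliest repeat is at step j = 2: N is in q0, which it already visited at step i = 0.
Pumping length from the standard proof: p = 5 (the number of states). The repeated state found above gives |xy| = j ≤ 5 and |y| = j − i ≥ 1.

q0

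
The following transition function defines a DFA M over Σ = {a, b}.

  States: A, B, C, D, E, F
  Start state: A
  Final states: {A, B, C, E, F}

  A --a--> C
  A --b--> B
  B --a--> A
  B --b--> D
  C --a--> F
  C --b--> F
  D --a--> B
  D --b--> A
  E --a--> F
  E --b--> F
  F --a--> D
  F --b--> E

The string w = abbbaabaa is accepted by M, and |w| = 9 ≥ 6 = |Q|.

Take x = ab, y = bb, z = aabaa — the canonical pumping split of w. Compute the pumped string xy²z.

xy^2z = ab·bb·bb·aabaa = abbbbbaabaa.
Reading y = bb takes M from F back to F, so after x·y·y the machine is still in F, and z then leads to the accepting state A. Hence abbbbbaabaa ∈ L(M).

abbbbbaabaa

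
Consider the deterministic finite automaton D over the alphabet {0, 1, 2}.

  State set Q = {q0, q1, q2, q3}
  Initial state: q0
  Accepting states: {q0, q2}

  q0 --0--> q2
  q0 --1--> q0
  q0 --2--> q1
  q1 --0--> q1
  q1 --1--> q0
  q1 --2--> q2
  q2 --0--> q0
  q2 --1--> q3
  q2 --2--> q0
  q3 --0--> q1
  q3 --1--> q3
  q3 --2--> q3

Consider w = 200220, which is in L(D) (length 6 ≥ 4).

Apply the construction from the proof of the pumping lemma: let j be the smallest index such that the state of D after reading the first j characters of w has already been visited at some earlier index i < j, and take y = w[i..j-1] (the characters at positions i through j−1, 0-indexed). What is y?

Run of D on w = 2 0 0 2 2 0:
  step 0: q0  (start)
  step 1: q1  (read 2: q0→q1)
  step 2: q1  (read 0: q1→q1)   ← first repeat (q1 seen earlier)
  step 3: q1  (read 0: q1→q1)
  step 4: q2  (read 2: q1→q2)
  step 5: q0  (read 2: q2→q0)
  step 6: q2  (read 0: q0→q2)

So i = 1, j = 2, giving x = w[0:1] = 2, y = w[1:2] = 0, z = w[2:6] = 0220.
Check: |xy| = 2 ≤ 4 and |y| = 1 ≥ 1. Reading y takes D from q1 back to q1, so every xyⁱz is accepted.
The DFA has 4 states, so the proof of the pumping lemma guarantees a repeated state among the first 4+1 visited; the segment between the two visits is the pumpable y.

0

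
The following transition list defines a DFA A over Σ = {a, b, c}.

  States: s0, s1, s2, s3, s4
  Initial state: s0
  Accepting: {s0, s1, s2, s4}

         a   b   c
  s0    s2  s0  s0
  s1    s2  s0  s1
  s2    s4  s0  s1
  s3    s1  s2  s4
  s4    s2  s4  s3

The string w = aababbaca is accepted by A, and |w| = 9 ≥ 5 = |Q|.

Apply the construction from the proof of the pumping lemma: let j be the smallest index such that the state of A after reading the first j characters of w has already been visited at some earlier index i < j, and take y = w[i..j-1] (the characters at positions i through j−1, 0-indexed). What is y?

b

State sequence: s0 -a-> s2 -a-> s4 -b-> s4 -a-> s2 -b-> s0 -b-> s0 -a-> s2 -c-> s1 -a-> s2
First repeat at step 3: s4 was already visited.

So i = 2, j = 3, giving x = w[0:2] = aa, y = w[2:3] = b, z = w[3:9] = abbaca.
Check: |xy| = 3 ≤ 5 and |y| = 1 ≥ 1. Reading y takes A from s4 back to s4, so every xyⁱz is accepted.
The DFA has 5 states, so the proof of the pumping lemma guarantees a repeated state among the first 5+1 visited; the segment between the two visits is the pumpable y.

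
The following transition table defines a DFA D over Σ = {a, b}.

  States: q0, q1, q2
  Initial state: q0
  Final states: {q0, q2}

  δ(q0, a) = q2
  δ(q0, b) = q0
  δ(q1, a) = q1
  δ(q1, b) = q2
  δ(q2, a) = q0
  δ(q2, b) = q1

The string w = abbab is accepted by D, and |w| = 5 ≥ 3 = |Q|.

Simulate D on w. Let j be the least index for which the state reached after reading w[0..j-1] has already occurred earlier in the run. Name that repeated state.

q2

Run of D on w = a b b a b:
  step 0: q0  (start)
  step 1: q2  (read a: q0→q2)
  step 2: q1  (read b: q2→q1)
  step 3: q2  (read b: q1→q2)   ← first repeat (q2 seen earlier)
  step 4: q0  (read a: q2→q0)
  step 5: q0  (read b: q0→q0)

The earliest repeat is at step j = 3: D is in q2, which it already visited at step i = 1.
With |Q| = 3, pigeonhole forces a state repeat no later than step 3; the substring read between the first and second visits to that state can be pumped.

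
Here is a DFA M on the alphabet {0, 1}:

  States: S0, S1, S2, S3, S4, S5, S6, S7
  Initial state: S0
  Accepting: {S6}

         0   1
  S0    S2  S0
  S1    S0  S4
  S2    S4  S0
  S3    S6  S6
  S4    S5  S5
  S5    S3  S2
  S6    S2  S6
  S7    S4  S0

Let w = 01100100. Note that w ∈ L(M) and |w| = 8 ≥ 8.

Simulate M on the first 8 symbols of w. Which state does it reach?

S6

State sequence: S0 -0-> S2 -1-> S0 -1-> S0 -0-> S2 -0-> S4 -1-> S5 -0-> S3 -0-> S6

After reading 8 characters, M is in state S6.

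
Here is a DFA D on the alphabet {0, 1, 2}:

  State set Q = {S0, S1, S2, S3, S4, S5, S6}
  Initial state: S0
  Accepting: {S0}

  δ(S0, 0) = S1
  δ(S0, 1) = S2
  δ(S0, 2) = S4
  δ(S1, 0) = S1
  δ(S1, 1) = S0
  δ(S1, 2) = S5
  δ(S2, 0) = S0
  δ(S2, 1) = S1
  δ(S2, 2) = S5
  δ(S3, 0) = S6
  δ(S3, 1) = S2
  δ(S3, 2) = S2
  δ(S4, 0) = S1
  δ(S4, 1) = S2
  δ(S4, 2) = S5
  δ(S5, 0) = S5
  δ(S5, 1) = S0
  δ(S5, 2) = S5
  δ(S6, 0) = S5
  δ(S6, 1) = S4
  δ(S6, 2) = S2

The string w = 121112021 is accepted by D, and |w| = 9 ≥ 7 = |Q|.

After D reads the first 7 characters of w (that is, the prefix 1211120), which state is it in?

Run of D on the first 7 characters of w = 1 2 1 1 1 2 0:
  step 0: S0  (start)
  step 1: S2  (read 1: S0→S2)
  step 2: S5  (read 2: S2→S5)
  step 3: S0  (read 1: S5→S0)
  step 4: S2  (read 1: S0→S2)
  step 5: S1  (read 1: S2→S1)
  step 6: S5  (read 2: S1→S5)
  step 7: S5  (read 0: S5→S5)

After reading 7 characters, D is in state S5.

S5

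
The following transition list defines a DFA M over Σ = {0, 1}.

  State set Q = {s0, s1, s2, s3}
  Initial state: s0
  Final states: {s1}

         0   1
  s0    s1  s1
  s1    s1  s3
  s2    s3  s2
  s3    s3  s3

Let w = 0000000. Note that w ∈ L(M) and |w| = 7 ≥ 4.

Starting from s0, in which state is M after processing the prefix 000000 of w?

s1

State sequence: s0 -0-> s1 -0-> s1 -0-> s1 -0-> s1 -0-> s1 -0-> s1

After reading 6 characters, M is in state s1.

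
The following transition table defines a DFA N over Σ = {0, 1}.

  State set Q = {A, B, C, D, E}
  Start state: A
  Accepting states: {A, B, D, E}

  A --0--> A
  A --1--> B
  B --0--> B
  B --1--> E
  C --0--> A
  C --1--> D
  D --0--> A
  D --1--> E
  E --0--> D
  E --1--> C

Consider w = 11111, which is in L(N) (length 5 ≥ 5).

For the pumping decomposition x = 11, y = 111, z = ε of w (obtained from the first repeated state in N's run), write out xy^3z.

xy^3z = 11·111·111·111·ε = 11111111111.
Reading y = 111 takes N from E back to E, so after x·y·y·y the machine is still in E, and z then leads to the accepting state E. Hence 11111111111 ∈ L(N).

11111111111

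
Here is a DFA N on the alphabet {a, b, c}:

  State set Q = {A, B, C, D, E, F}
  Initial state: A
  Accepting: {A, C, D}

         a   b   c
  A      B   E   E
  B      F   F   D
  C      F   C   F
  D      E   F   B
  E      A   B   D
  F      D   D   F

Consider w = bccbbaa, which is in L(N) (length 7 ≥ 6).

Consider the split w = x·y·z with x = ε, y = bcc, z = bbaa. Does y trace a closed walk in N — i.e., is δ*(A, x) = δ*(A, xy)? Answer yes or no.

Run of N on the first 3 characters of w = b c c:
  step 0: A  (start)
  step 1: E  (read b: A→E)
  step 2: D  (read c: E→D)
  step 3: B  (read c: D→B)

After x (step 0): A. After xy (step 3): B.
They differ (A ≠ B), so y is not a cycle from the state after x; this split is not the one the pumping-lemma construction produces, and pumping y need not keep the string in L(N).

no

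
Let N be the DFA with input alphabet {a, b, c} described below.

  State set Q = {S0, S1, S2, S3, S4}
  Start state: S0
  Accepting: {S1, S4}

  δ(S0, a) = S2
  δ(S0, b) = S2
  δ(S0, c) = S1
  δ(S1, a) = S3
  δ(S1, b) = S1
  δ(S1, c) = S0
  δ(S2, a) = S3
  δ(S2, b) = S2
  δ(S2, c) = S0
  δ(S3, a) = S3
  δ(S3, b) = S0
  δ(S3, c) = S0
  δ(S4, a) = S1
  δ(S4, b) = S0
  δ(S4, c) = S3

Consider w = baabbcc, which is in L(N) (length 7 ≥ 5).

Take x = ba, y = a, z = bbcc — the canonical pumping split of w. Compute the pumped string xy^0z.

babbcc

xy⁰z = xz = ba·bbcc = babbcc.
Reading y = a takes N from S3 back to S3, so after x the machine is still in S3, and z then leads to the accepting state S1. Hence babbcc ∈ L(N).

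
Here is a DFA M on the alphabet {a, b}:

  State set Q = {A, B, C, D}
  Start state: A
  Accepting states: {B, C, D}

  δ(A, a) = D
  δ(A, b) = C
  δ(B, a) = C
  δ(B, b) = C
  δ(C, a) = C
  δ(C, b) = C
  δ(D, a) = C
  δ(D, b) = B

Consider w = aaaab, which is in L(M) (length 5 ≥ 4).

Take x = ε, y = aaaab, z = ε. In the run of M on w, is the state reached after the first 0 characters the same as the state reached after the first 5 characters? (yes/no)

State sequence: A -a-> D -a-> C -a-> C -a-> C -b-> C

After x (step 0): A. After xy (step 5): C.
They differ (A ≠ C), so y is not a cycle from the state after x; this split is not the one the pumping-lemma construction produces, and pumping y need not keep the string in L(M).

no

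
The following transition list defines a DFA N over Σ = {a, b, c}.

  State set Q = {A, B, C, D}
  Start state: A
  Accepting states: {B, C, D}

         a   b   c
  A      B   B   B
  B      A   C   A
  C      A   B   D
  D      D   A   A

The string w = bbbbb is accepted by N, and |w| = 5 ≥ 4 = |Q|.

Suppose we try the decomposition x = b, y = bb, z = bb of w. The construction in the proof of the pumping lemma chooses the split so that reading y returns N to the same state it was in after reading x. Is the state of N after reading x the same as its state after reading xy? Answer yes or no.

State sequence: A -b-> B -b-> C -b-> B

After x (step 1): B. After xy (step 3): B.
They match, so y = bb drives N around a cycle from B back to itself; pumping y any number of times keeps N in B before reading z, and xyⁱz ∈ L(N) for every i ≥ 0.

yes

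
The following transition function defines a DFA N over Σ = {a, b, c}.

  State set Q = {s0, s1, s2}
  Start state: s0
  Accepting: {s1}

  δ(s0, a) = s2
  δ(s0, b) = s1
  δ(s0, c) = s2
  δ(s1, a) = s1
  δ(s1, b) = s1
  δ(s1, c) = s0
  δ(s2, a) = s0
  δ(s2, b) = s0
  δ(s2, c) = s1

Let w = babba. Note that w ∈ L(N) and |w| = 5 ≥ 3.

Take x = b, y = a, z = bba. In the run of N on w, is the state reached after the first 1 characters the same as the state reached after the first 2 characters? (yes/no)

State sequence: s0 -b-> s1 -a-> s1

After x (step 1): s1. After xy (step 2): s1.
They match, so y = a drives N around a cycle from s1 back to itself; pumping y any number of times keeps N in s1 before reading z, and xyⁱz ∈ L(N) for every i ≥ 0.

yes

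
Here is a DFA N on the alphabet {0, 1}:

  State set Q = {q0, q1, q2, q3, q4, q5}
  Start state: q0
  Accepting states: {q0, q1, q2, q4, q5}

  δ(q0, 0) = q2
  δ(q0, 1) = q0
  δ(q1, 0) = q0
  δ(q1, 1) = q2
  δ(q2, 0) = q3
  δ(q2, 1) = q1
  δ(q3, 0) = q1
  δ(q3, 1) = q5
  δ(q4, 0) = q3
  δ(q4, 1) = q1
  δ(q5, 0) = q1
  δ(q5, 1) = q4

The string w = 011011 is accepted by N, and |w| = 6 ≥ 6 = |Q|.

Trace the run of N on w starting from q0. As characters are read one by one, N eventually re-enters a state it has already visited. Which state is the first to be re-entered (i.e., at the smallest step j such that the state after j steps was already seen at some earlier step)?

q2

State sequence: q0 -0-> q2 -1-> q1 -1-> q2 -0-> q3 -1-> q5 -1-> q4
First repeat at step 3: q2 was already visited.

The earliest repeat is at step j = 3: N is in q2, which it already visited at step i = 1.
The DFA has 6 states, so the proof of the pumping lemma guarantees a repeated state among the first 6+1 visited; the segment between the two visits is the pumpable y.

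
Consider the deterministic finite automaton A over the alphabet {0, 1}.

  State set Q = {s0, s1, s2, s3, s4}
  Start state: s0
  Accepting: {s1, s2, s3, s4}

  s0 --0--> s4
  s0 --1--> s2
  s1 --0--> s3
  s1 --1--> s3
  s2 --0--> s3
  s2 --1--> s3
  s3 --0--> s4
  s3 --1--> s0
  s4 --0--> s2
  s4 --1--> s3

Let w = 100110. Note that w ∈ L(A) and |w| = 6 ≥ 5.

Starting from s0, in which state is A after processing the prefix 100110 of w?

s4

Run of A on the first 6 characters of w = 1 0 0 1 1 0:
  step 0: s0  (start)
  step 1: s2  (read 1: s0→s2)
  step 2: s3  (read 0: s2→s3)
  step 3: s4  (read 0: s3→s4)
  step 4: s3  (read 1: s4→s3)
  step 5: s0  (read 1: s3→s0)
  step 6: s4  (read 0: s0→s4)

After reading 6 characters, A is in state s4.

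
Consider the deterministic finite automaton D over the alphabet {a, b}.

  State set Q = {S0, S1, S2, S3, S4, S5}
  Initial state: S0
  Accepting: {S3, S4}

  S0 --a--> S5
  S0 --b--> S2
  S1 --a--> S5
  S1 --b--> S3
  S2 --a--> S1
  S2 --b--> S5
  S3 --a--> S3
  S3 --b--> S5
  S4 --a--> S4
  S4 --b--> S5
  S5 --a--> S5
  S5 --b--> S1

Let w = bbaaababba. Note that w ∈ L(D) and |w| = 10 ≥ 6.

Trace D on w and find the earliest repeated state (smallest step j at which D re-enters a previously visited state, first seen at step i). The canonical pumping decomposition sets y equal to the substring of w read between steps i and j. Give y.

Run of D on w = b b a a a b a b b a:
  step 0: S0  (start)
  step 1: S2  (read b: S0→S2)
  step 2: S5  (read b: S2→S5)
  step 3: S5  (read a: S5→S5)   ← first repeat (S5 seen earlier)
  step 4: S5  (read a: S5→S5)
  step 5: S5  (read a: S5→S5)
  step 6: S1  (read b: S5→S1)
  step 7: S5  (read a: S1→S5)
  step 8: S1  (read b: S5→S1)
  step 9: S3  (read b: S1→S3)
  step 10: S3  (read a: S3→S3)

So i = 2, j = 3, giving x = w[0:2] = bb, y = w[2:3] = a, z = w[3:10] = aababba.
Check: |xy| = 3 ≤ 6 and |y| = 1 ≥ 1. Reading y takes D from S5 back to S5, so every xyⁱz is accepted.

a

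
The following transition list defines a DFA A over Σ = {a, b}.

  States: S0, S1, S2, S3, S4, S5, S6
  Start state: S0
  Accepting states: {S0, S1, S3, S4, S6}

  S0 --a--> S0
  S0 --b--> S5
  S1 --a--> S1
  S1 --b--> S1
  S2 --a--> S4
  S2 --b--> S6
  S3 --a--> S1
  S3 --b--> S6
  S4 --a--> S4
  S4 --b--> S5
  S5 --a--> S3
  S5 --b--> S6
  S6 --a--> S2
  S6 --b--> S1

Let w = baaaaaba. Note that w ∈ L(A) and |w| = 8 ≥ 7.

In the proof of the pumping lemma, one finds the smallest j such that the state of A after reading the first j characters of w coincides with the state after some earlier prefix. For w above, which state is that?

State sequence: S0 -b-> S5 -a-> S3 -a-> S1 -a-> S1 -a-> S1 -a-> S1 -b-> S1 -a-> S1
First repeat at step 4: S1 was already visited.

The earliest repeat is at step j = 4: A is in S1, which it already visited at step i = 3.

S1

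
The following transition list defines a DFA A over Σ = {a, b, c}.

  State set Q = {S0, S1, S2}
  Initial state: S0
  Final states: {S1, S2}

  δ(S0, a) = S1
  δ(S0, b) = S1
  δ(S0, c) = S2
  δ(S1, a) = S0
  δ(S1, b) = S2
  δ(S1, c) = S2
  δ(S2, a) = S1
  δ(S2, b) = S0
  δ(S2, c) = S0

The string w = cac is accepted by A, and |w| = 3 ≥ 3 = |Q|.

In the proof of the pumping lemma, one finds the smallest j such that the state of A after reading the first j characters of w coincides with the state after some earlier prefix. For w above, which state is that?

Run of A on w = c a c:
  step 0: S0  (start)
  step 1: S2  (read c: S0→S2)
  step 2: S1  (read a: S2→S1)
  step 3: S2  (read c: S1→S2)   ← first repeat (S2 seen earlier)

The earliest repeat is at step j = 3: A is in S2, which it already visited at step i = 1.

S2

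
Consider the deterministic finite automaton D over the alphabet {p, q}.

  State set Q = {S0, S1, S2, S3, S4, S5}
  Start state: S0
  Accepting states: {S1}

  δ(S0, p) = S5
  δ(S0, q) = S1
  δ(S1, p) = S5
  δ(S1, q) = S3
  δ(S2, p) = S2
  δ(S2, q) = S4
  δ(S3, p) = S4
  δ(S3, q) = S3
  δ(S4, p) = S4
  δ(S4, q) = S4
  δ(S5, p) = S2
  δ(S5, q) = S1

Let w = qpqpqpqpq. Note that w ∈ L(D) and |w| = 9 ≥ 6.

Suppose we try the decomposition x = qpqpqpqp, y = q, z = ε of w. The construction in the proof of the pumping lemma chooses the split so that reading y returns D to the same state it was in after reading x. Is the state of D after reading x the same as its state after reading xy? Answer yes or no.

Run of D on the first 9 characters of w = q p q p q p q p q:
  step 0: S0  (start)
  step 1: S1  (read q: S0→S1)
  step 2: S5  (read p: S1→S5)
  step 3: S1  (read q: S5→S1)
  step 4: S5  (read p: S1→S5)
  step 5: S1  (read q: S5→S1)
  step 6: S5  (read p: S1→S5)
  step 7: S1  (read q: S5→S1)
  step 8: S5  (read p: S1→S5)
  step 9: S1  (read q: S5→S1)

After x (step 8): S5. After xy (step 9): S1.
They differ (S5 ≠ S1), so y is not a cycle from the state after x; this split is not the one the pumping-lemma construction produces, and pumping y need not keep the string in L(D).

no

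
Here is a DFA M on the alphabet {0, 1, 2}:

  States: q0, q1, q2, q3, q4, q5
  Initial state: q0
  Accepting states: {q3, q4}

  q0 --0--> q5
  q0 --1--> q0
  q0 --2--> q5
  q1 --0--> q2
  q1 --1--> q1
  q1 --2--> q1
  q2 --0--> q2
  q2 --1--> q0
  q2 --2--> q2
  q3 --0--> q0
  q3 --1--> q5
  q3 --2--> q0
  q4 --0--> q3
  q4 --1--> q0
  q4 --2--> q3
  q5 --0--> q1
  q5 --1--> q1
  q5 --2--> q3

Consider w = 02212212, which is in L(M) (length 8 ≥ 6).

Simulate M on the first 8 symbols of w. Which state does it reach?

q3

Run of M on the first 8 characters of w = 0 2 2 1 2 2 1 2:
  step 0: q0  (start)
  step 1: q5  (read 0: q0→q5)
  step 2: q3  (read 2: q5→q3)
  step 3: q0  (read 2: q3→q0)
  step 4: q0  (read 1: q0→q0)
  step 5: q5  (read 2: q0→q5)
  step 6: q3  (read 2: q5→q3)
  step 7: q5  (read 1: q3→q5)
  step 8: q3  (read 2: q5→q3)

After reading 8 characters, M is in state q3.
(This kind of state-tracing is the core of the pumping-lemma construction: with 6 states, pigeonhole forces a repeat within the first 6 steps.)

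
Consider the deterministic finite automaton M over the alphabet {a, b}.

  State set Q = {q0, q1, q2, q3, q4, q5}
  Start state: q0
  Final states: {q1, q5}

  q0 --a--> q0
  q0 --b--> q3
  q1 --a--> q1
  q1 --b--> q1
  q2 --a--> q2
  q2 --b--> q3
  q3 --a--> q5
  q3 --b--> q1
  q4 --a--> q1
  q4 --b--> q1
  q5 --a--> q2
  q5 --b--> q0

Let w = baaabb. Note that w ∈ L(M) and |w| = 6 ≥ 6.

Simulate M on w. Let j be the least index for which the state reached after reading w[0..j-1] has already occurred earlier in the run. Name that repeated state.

State sequence: q0 -b-> q3 -a-> q5 -a-> q2 -a-> q2 -b-> q3 -b-> q1
First repeat at step 4: q2 was already visited.

The earliest repeat is at step j = 4: M is in q2, which it already visited at step i = 3.

q2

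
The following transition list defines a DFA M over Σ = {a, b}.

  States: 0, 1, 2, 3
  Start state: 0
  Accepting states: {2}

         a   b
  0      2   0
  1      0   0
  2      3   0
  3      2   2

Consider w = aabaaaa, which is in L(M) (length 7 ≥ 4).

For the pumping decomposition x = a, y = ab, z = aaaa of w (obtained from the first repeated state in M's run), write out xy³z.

xy^3z = a·ab·ab·ab·aaaa = aabababaaaa.
Reading y = ab takes M from 2 back to 2, so after x·y·y·y the machine is still in 2, and z then leads to the accepting state 2. Hence aabababaaaa ∈ L(M).

aabababaaaa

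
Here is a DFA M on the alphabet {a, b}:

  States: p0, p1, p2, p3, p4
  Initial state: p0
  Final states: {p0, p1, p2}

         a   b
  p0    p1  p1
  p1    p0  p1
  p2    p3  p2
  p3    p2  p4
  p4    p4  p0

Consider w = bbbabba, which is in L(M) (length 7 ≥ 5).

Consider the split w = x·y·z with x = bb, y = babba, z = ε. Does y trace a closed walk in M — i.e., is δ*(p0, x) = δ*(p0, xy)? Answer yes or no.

no

State sequence: p0 -b-> p1 -b-> p1 -b-> p1 -a-> p0 -b-> p1 -b-> p1 -a-> p0

After x (step 2): p1. After xy (step 7): p0.
They differ (p1 ≠ p0), so y is not a cycle from the state after x; this split is not the one the pumping-lemma construction produces, and pumping y need not keep the string in L(M).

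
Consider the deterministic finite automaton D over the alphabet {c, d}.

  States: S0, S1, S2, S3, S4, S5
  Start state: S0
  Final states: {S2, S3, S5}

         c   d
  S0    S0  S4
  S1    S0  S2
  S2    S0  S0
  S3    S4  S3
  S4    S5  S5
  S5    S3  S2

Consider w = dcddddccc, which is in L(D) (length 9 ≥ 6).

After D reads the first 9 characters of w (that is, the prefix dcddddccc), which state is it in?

S5

State sequence: S0 -d-> S4 -c-> S5 -d-> S2 -d-> S0 -d-> S4 -d-> S5 -c-> S3 -c-> S4 -c-> S5

After reading 9 characters, D is in state S5.
(This kind of state-tracing is the core of the pumping-lemma construction: with 6 states, pigeonhole forces a repeat within the first 6 steps.)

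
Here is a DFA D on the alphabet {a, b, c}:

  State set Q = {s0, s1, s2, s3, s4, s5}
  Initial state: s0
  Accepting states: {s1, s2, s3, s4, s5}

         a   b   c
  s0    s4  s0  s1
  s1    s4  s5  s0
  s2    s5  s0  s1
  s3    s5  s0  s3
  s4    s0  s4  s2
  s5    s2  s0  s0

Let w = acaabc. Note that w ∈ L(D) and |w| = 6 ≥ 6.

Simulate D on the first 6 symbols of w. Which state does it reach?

State sequence: s0 -a-> s4 -c-> s2 -a-> s5 -a-> s2 -b-> s0 -c-> s1

After reading 6 characters, D is in state s1.

s1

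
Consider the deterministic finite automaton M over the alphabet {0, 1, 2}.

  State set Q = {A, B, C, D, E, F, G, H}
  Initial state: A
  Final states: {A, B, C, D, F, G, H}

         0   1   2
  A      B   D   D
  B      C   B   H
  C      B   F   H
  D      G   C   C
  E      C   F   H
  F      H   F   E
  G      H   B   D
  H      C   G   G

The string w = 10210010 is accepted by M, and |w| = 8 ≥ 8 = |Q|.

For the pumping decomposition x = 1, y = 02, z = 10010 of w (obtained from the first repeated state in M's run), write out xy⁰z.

110010

xy⁰z = xz = 1·10010 = 110010.
Reading y = 02 takes M from D back to D, so after x the machine is still in D, and z then leads to the accepting state H. Hence 110010 ∈ L(M).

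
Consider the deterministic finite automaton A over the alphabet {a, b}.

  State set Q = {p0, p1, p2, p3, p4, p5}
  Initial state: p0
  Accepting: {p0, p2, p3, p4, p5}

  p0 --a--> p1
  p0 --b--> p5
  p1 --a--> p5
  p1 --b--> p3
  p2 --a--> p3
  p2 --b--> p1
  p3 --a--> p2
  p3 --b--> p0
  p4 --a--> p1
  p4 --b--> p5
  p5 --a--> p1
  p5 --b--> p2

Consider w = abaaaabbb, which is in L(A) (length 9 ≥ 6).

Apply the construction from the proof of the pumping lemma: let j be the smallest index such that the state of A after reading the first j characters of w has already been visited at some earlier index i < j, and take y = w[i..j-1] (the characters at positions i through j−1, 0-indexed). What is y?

aa

State sequence: p0 -a-> p1 -b-> p3 -a-> p2 -a-> p3 -a-> p2 -a-> p3 -b-> p0 -b-> p5 -b-> p2
First repeat at step 4: p3 was already visited.

So i = 2, j = 4, giving x = w[0:2] = ab, y = w[2:4] = aa, z = w[4:9] = aabbb.
Check: |xy| = 4 ≤ 6 and |y| = 2 ≥ 1. Reading y takes A from p3 back to p3, so every xyⁱz is accepted.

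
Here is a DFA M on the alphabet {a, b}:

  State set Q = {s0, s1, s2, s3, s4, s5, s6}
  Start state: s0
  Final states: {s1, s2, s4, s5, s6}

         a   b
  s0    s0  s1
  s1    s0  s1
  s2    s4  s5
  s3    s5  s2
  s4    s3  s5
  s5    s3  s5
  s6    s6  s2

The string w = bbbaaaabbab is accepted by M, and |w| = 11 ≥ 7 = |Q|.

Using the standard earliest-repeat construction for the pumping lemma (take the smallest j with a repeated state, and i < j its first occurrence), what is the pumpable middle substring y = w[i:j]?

b

Run of M on w = b b b a a a a b b a b:
  step 0: s0  (start)
  step 1: s1  (read b: s0→s1)
  step 2: s1  (read b: s1→s1)   ← first repeat (s1 seen earlier)
  step 3: s1  (read b: s1→s1)
  step 4: s0  (read a: s1→s0)
  step 5: s0  (read a: s0→s0)
  step 6: s0  (read a: s0→s0)
  step 7: s0  (read a: s0→s0)
  step 8: s1  (read b: s0→s1)
  step 9: s1  (read b: s1→s1)
  step 10: s0  (read a: s1→s0)
  step 11: s1  (read b: s0→s1)

So i = 1, j = 2, giving x = w[0:1] = b, y = w[1:2] = b, z = w[2:11] = baaaabbab.
Check: |xy| = 2 ≤ 7 and |y| = 1 ≥ 1. Reading y takes M from s1 back to s1, so every xyⁱz is accepted.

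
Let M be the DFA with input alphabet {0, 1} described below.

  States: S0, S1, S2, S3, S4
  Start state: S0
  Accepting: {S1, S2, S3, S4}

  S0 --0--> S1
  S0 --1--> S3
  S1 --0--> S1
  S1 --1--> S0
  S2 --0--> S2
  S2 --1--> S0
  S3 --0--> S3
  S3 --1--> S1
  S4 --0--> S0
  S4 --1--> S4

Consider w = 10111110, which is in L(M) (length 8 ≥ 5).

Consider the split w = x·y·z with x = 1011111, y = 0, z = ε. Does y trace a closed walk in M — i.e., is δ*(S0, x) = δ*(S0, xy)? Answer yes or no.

Run of M on the first 8 characters of w = 1 0 1 1 1 1 1 0:
  step 0: S0  (start)
  step 1: S3  (read 1: S0→S3)
  step 2: S3  (read 0: S3→S3)
  step 3: S1  (read 1: S3→S1)
  step 4: S0  (read 1: S1→S0)
  step 5: S3  (read 1: S0→S3)
  step 6: S1  (read 1: S3→S1)
  step 7: S0  (read 1: S1→S0)
  step 8: S1  (read 0: S0→S1)

After x (step 7): S0. After xy (step 8): S1.
They differ (S0 ≠ S1), so y is not a cycle from the state after x; this split is not the one the pumping-lemma construction produces, and pumping y need not keep the string in L(M).

no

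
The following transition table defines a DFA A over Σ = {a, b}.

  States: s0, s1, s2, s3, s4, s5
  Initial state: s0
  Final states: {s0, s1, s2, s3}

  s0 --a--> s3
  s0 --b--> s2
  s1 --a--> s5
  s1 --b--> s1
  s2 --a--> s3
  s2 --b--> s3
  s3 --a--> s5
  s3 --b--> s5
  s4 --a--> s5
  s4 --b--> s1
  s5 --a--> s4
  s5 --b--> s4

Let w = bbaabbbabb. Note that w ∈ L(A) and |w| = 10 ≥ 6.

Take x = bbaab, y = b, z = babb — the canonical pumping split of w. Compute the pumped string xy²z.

bbaabbbbabb

xy^2z = bbaab·b·b·babb = bbaabbbbabb.
Reading y = b takes A from s1 back to s1, so after x·y·y the machine is still in s1, and z then leads to the accepting state s1. Hence bbaabbbbabb ∈ L(A).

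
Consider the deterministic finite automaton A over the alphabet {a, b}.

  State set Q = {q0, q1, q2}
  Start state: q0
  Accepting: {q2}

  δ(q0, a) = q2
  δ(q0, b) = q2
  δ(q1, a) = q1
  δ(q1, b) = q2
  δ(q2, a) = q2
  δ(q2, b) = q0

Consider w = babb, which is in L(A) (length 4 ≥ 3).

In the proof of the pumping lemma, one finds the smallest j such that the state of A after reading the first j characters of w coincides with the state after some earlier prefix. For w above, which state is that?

Run of A on w = b a b b:
  step 0: q0  (start)
  step 1: q2  (read b: q0→q2)
  step 2: q2  (read a: q2→q2)   ← first repeat (q2 seen earlier)
  step 3: q0  (read b: q2→q0)
  step 4: q2  (read b: q0→q2)

The earliest repeat is at step j = 2: A is in q2, which it already visited at step i = 1.
Pumping length from the standard proof: p = 3 (the number of states). The repeated state found above gives |xy| = j ≤ 3 and |y| = j − i ≥ 1.

q2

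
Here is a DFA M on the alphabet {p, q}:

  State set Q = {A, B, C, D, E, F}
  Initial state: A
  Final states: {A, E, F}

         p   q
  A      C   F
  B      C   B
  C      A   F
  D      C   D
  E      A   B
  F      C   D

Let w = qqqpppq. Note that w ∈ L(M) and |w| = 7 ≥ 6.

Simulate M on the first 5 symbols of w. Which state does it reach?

A

State sequence: A -q-> F -q-> D -q-> D -p-> C -p-> A

After reading 5 characters, M is in state A.
(This kind of state-tracing is the core of the pumping-lemma construction: with 6 states, pigeonhole forces a repeat within the first 6 steps.)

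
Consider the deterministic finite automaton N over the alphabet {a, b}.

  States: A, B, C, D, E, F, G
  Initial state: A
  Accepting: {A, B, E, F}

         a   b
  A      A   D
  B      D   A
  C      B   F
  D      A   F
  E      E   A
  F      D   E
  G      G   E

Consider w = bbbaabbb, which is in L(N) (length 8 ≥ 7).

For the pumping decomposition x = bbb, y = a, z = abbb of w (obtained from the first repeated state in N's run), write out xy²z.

xy^2z = bbb·a·a·abbb = bbbaaabbb.
Reading y = a takes N from E back to E, so after x·y·y the machine is still in E, and z then leads to the accepting state F. Hence bbbaaabbb ∈ L(N).

bbbaaabbb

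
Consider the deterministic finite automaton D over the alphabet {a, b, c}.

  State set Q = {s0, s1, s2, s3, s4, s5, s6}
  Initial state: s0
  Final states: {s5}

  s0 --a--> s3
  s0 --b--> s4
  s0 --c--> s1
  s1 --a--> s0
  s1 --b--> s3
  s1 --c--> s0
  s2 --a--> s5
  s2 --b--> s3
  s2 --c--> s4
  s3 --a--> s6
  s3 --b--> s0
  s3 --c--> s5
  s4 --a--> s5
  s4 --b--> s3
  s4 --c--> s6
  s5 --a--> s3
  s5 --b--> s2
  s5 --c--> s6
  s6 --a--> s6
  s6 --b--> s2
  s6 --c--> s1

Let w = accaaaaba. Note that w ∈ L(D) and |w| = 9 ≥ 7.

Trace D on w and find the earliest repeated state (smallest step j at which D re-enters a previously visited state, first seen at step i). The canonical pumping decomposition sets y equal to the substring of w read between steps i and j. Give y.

Run of D on w = a c c a a a a b a:
  step 0: s0  (start)
  step 1: s3  (read a: s0→s3)
  step 2: s5  (read c: s3→s5)
  step 3: s6  (read c: s5→s6)
  step 4: s6  (read a: s6→s6)   ← first repeat (s6 seen earlier)
  step 5: s6  (read a: s6→s6)
  step 6: s6  (read a: s6→s6)
  step 7: s6  (read a: s6→s6)
  step 8: s2  (read b: s6→s2)
  step 9: s5  (read a: s2→s5)

So i = 3, j = 4, giving x = w[0:3] = acc, y = w[3:4] = a, z = w[4:9] = aaaba.
Check: |xy| = 4 ≤ 7 and |y| = 1 ≥ 1. Reading y takes D from s6 back to s6, so every xyⁱz is accepted.

a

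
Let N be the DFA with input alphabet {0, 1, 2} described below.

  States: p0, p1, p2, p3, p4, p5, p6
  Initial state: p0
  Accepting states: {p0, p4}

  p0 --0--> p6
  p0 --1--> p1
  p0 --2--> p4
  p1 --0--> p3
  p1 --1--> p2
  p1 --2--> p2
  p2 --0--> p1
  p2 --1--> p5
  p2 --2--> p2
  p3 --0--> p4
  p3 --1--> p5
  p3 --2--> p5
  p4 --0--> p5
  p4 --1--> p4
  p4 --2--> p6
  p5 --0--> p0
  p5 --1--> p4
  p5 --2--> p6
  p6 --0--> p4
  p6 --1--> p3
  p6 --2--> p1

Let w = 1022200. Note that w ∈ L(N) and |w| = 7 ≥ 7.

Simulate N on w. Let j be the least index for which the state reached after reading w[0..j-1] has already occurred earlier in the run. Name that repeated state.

State sequence: p0 -1-> p1 -0-> p3 -2-> p5 -2-> p6 -2-> p1 -0-> p3 -0-> p4
First repeat at step 5: p1 was already visited.

The earliest repeat is at step j = 5: N is in p1, which it already visited at step i = 1.
Pumping length from the standard proof: p = 7 (the number of states). The repeated state found above gives |xy| = j ≤ 7 and |y| = j − i ≥ 1.

p1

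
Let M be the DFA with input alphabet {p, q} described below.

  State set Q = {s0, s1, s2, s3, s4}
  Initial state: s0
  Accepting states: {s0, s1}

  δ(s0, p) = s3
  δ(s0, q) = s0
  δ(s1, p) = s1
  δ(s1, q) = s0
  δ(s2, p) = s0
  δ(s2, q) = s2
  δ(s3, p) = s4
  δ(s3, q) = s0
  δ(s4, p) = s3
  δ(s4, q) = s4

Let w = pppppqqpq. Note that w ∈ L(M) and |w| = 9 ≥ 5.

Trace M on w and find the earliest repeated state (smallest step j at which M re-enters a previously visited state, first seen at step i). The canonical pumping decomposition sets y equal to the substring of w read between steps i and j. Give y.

State sequence: s0 -p-> s3 -p-> s4 -p-> s3 -p-> s4 -p-> s3 -q-> s0 -q-> s0 -p-> s3 -q-> s0
First repeat at step 3: s3 was already visited.

So i = 1, j = 3, giving x = w[0:1] = p, y = w[1:3] = pp, z = w[3:9] = ppqqpq.
Check: |xy| = 3 ≤ 5 and |y| = 2 ≥ 1. Reading y takes M from s3 back to s3, so every xyⁱz is accepted.
The DFA has 5 states, so the proof of the pumping lemma guarantees a repeated state among the first 5+1 visited; the segment between the two visits is the pumpable y.

pp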